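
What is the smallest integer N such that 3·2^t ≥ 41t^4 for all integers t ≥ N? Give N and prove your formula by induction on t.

At t = 21: 6291456 < 7973721, so the inequality fails and N ≥ 22. We prove 3·2^t ≥ 41t^4 for all t ≥ 22.
When t = 22: 3·2^t = 12582912 and 41t^4 = 9604496, so 12582912 ≥ 9604496.
For the inductive step, assume it holds for an arbitrary m ≥ 22, so 3·2^m ≥ 41m^4.
Then 3·2^(m + 1) = 2·(3·2^m) ≥ 2·(41m^4).
Also, for m ≥ 22 we have 2·(41m^4) ≥ 41(m+1)^4, since 2 ≥ (1 + 1/m)^4 for all m ≥ 22.
Combining, 3·2^(m + 1) ≥ 41(m+1)^4.
By induction, the statement is established for all t ≥ 22.
Hence the smallest such N is 22.

N = 22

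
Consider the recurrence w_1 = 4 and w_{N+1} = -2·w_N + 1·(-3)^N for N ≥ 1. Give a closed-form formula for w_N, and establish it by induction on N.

w_N = (-2)^(N - 1) - (-3)^N

Computing the first terms: w_1 = 4, w_2 = -11, w_3 = 31. This suggests w_N = (-2)^(N - 1) - (-3)^N.
Base case (N = 1): the formula gives 4 = 4 = w_1.
Inductive step: suppose the statement holds for some p ≥ 1, so w_p = (-2)^(p - 1) - (-3)^p.
Then w_{p+1} = -2·w_p + 1·(-3)^p = -2·((-2)^(p - 1) - (-3)^p) + 1·(-3)^p = (-2)^p - (-3)^(p + 1) = (-2)^((p+1) - 1) - (-3)^(p+1),
which is the claimed formula at N = p+1.
Hence, by induction on N, the claim holds for every N ≥ 1.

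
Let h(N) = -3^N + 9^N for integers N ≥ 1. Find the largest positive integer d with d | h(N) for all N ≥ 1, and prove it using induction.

Computing the first values: h(1) = 6 and h(2) = 72; gcd(6, 72) = 6, so d ≤ 6.
We prove 6 | -3^N + 9^N for all N ≥ 1 by induction on N.
When N = 1: h(1) = 6 = 6·(1), so 6 | h(1).
For the inductive step, assume it holds for an arbitrary p ≥ 1, i.e. 6 | h(p). Then
9^{p+1} − 3^{p+1} = 9·9^p − 3·3^p = 9·(9^p − 3^p) + (6)·3^p. The first term is divisible by 6 by the inductive hypothesis, and the second term (6)·3^p is divisible by 6 since 6 | 6. Hence 6 | h(p+1).
This completes the induction.
Therefore the largest such d is 6.

d = 6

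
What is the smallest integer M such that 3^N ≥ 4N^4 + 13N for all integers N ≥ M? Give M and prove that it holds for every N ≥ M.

M = 10

At N = 9: 19683 < 26361, so the inequality fails and M ≥ 10. We prove 3^N ≥ 4N^4 + 13N for all N ≥ 10.
When N = 10: 3^N = 59049 and 4N^4 + 13N = 40130, so 59049 ≥ 40130.
Suppose the result is true for N = m, so 3^m ≥ 4m^4 + 13m.
Then 3^(m + 1) = 3·(3^m) ≥ 3·(4m^4 + 13m).
Also, for m ≥ 10 we have 3·(4m^4 + 13m) ≥ 4(m+1)^4 + 13(m+1), since 3·(4m^4 + 13m) − (4(m+1)^4 + 13(m+1)) = 8m^4 - 16m^3 - 24m^2 + 10m - 17, which is nonnegative for all m ≥ 10.
Combining, 3^(m + 1) ≥ 4(m+1)^4 + 13(m+1).
By induction, the statement is established for all N ≥ 10.
Hence the smallest such M is 10.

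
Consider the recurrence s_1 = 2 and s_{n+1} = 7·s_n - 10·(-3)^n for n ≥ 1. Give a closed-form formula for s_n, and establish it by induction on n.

s_n = (-3)^n + 5·7^(n - 1)

Computing the first terms: s_1 = 2, s_2 = 44, s_3 = 218. This suggests s_n = (-3)^n + 5·7^(n - 1).
Base step (n = 1): the formula gives 2 = 2 = s_1.
Inductive step: suppose the statement holds for some m ≥ 1, so s_m = (-3)^m + 5·7^(m - 1).
Then s_{m+1} = 7·s_m - 10·(-3)^m = 7·((-3)^m + 5·7^(m - 1)) - 10·(-3)^m = (-3)^(m + 1) + 5·7^m = (-3)^(m+1) + 5·7^((m+1) - 1),
which is the claimed formula at n = m+1.
This completes the induction.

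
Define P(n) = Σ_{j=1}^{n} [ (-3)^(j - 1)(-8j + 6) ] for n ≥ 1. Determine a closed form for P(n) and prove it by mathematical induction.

We claim P(n) = (-3)^n(2n - 1) + 1 for all n ≥ 1.
Base case (n = 1): P(1) = -2, and the closed form gives -2. They agree.
Suppose the result is true for n = j, so P(j) = (-3)^j(2j - 1) + 1.
Then P(j+1) = P(j) + ((-3)^j(-8j - 2)) = ((-3)^j(2j - 1) + 1) + ((-3)^j(-8j - 2)).
Simplifying, P(j+1) = -6(-3)^j·j - 3(-3)^j + 1 = (-3)^(j+1)(2(j+1) - 1) + 1,
which is the closed form with n = j+1.
By induction, the statement is established for all n ≥ 1.

P(n) = (-3)^n(2n - 1) + 1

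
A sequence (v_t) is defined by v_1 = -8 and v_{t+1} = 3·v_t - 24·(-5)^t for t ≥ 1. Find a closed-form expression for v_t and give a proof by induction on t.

v_t = 3(-5)^t + 7·3^(t - 1)

Computing the first terms: v_1 = -8, v_2 = 96, v_3 = -312. This suggests v_t = 3(-5)^t + 7·3^(t - 1).
When t = 1: the formula gives -8 = -8 = v_1.
Suppose the result is true for t = r, so v_r = 3(-5)^r + 7·3^(r - 1).
Then v_{r+1} = 3·v_r - 24·(-5)^r = 3·(3(-5)^r + 7·3^(r - 1)) - 24·(-5)^r = 3(-5)^(r + 1) + 7·3^r = 3(-5)^(r+1) + 7·3^((r+1) - 1),
which is the claimed formula at t = r+1.
This completes the induction.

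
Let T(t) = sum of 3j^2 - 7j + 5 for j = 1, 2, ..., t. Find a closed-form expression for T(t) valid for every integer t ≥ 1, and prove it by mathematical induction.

We claim T(t) = t(t^2 - 2t + 2) for all t ≥ 1.
Base step (t = 1): T(1) = 1, and the closed form gives 1. They agree.
Inductive step: assume the claim holds for t = j, so T(j) = j(j^2 - 2j + 2).
Then T(j+1) = T(j) + (3j^2 - j + 1) = (j(j^2 - 2j + 2)) + (3j^2 - j + 1).
Simplifying, T(j+1) = (j + 1)(j^2 + 1) = (j+1)((j+1)^2 - 2(j+1) + 2),
which is the closed form with t = j+1.
This completes the induction.

T(t) = t(t^2 - 2t + 2)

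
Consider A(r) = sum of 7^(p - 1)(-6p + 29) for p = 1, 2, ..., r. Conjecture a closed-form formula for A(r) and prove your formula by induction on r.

We claim A(r) = 7^r(-r + 5) - 5 for all r ≥ 1.
Base step (r = 1): A(1) = 23, and the closed form gives 23. They agree.
Suppose the result is true for r = p, so A(p) = 7^p(-p + 5) - 5.
Then A(p+1) = A(p) + (7^p(-6p + 23)) = (7^p(-p + 5) - 5) + (7^p(-6p + 23)).
Simplifying, A(p+1) = -7·7^p·p + 28·7^p - 5 = 7^(p+1)(-(p+1) + 5) - 5,
which is the closed form with r = p+1.
By induction, the statement is established for all r ≥ 1.

A(r) = 7^r(-r + 5) - 5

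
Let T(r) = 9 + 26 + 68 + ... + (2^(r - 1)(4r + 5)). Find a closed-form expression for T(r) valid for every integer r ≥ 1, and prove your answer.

We claim T(r) = 2^r(4r + 1) - 1 for all r ≥ 1.
Base step (r = 1): T(1) = 9, and the closed form gives 9. They agree.
Inductive step: assume the claim holds for r = i, so T(i) = 2^i(4i + 1) - 1.
Then T(i+1) = T(i) + (2^i(4i + 9)) = (2^i(4i + 1) - 1) + (2^i(4i + 9)).
Simplifying, T(i+1) = 8·2^i·i + 10·2^i - 1 = 2^(i+1)(4(i+1) + 1) - 1,
which is the closed form with r = i+1.
Hence, by induction on r, the claim holds for every r ≥ 1.

T(r) = 2^r(4r + 1) - 1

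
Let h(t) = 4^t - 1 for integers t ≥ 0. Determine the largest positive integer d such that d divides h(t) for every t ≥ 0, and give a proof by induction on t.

d = 3

Computing the first values: h(0) = 0 and h(1) = 3; gcd(0, 3) = 3, so d ≤ 3.
We prove 3 | 4^t - 1 for all t ≥ 0 by induction on t.
When t = 0: h(0) = 0 = 3·(0), so 3 | h(0).
Inductive step: assume the claim holds for t = p, i.e. 3 | h(p). Then
h(p+1) = 4^(p+1) - 1 = 4·(4^p - 1) + 3 = 4·h(p) + 3. The first term is divisible by 3 by the inductive hypothesis, and 3 is divisible by 3. Hence 3 | h(p+1).
Hence, by induction on t, the claim holds for every t ≥ 0.
Therefore the largest such d is 3.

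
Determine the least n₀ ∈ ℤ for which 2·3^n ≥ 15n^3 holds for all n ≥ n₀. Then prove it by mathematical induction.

At n = 7: 4374 < 5145, so the inequality fails and n₀ ≥ 8. We prove 2·3^n ≥ 15n^3 for all n ≥ 8.
When n = 8: 2·3^n = 13122 and 15n^3 = 7680, so 13122 ≥ 7680.
Inductive step: assume the claim holds for n = i, so 2·3^i ≥ 15i^3.
Then 2·3^(i + 1) = 3·(2·3^i) ≥ 3·(15i^3).
Also, for i ≥ 8 we have 3·(15i^3) ≥ 15(i+1)^3, since 3 ≥ (1 + 1/i)^3 for all i ≥ 8.
Combining, 2·3^(i + 1) ≥ 15(i+1)^3.
By the principle of mathematical induction, the result holds for all n ≥ 8.
Hence the smallest such n₀ is 8.

n₀ = 8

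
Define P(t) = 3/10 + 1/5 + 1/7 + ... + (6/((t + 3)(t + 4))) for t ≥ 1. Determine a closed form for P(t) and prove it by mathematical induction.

We claim P(t) = 3t/(2(t + 4)) for all t ≥ 1.
For the base case t = 1: P(1) = 3/10, and the closed form gives 3/10. They agree.
For the inductive step, assume it holds for an arbitrary m ≥ 1, so P(m) = 3m/(2(m + 4)).
Then P(m+1) = P(m) + (6/((m + 4)(m + 5))) = (3m/(2(m + 4))) + (6/((m + 4)(m + 5))).
Simplifying, P(m+1) = 3(m + 1)/(2(m + 5)) = 3(m+1)/(2((m+1) + 4)),
which is the closed form with t = m+1.
By induction, the statement is established for all t ≥ 1.

P(t) = 3t/(2(t + 4))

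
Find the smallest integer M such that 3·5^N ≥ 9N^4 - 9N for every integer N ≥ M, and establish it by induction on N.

M = 5

At N = 4: 1875 < 2268, so the inequality fails and M ≥ 5. We prove 3·5^N ≥ 9N^4 - 9N for all N ≥ 5.
For the base case N = 5: 3·5^N = 9375 and 9N^4 - 9N = 5580, so 9375 ≥ 5580.
For the inductive step, assume it holds for an arbitrary r ≥ 5, so 3·5^r ≥ 9r^4 - 9r.
Then 3·5^(r + 1) = 5·(3·5^r) ≥ 5·(9r^4 - 9r).
Also, for r ≥ 5 we have 5·(9r^4 - 9r) ≥ 9(r+1)^4 - 9(r+1), since 5·(9r^4 - 9r) − (9(r+1)^4 - 9(r+1)) = 36r^4 - 36r^3 - 54r^2 - 72r, which is nonnegative for all r ≥ 5.
Combining, 3·5^(r + 1) ≥ 9(r+1)^4 - 9(r+1).
By the principle of mathematical induction, the result holds for all N ≥ 5.
Hence the smallest such M is 5.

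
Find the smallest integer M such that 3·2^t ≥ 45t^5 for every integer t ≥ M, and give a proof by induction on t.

M = 28

At t = 27: 402653184 < 645700815, so the inequality fails and M ≥ 28. We prove 3·2^t ≥ 45t^5 for all t ≥ 28.
Base case (t = 28): 3·2^t = 805306368 and 45t^5 = 774466560, so 805306368 ≥ 774466560.
Inductive step: assume the claim holds for t = r, so 3·2^r ≥ 45r^5.
Then 3·2^(r + 1) = 2·(3·2^r) ≥ 2·(45r^5).
Also, for r ≥ 28 we have 2·(45r^5) ≥ 45(r+1)^5, since 2 ≥ (1 + 1/r)^5 for all r ≥ 28.
Combining, 3·2^(r + 1) ≥ 45(r+1)^5.
Hence, by induction on t, the claim holds for every t ≥ 28.
Hence the smallest such M is 28.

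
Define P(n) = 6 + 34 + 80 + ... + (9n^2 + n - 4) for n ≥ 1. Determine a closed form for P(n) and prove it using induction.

We claim P(n) = n(n + 2)(3n - 1) for all n ≥ 1.
For the base case n = 1: P(1) = 6, and the closed form gives 6. They agree.
Suppose the result is true for n = r, so P(r) = r(3r^2 + 5r - 2).
Then P(r+1) = P(r) + (r + 9(r + 1)^2 - 3) = (r(3r^2 + 5r - 2)) + (r + 9(r + 1)^2 - 3).
Simplifying, P(r+1) = (r + 1)(r + 3)(3r + 2) = (r+1)((r+1) + 2)(3(r+1) - 1),
which is the closed form with n = r+1.
By induction, the statement is established for all n ≥ 1.

P(n) = n(n + 2)(3n - 1)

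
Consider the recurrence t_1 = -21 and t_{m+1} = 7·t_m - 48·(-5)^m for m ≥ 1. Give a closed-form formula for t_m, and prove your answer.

Computing the first terms: t_1 = -21, t_2 = 93, t_3 = -549. This suggests t_m = 4(-5)^m - 7^(m - 1).
When m = 1: the formula gives -21 = -21 = t_1.
Suppose the result is true for m = k, so t_k = 4(-5)^k - 7^(k - 1).
Then t_{k+1} = 7·t_k - 48·(-5)^k = 7·(4(-5)^k - 7^(k - 1)) - 48·(-5)^k = 4(-5)^(k + 1) - 7^k = 4(-5)^(k+1) - 7^((k+1) - 1),
which is the claimed formula at m = k+1.
By induction, the statement is established for all m ≥ 1.

t_m = 4(-5)^m - 7^(m - 1)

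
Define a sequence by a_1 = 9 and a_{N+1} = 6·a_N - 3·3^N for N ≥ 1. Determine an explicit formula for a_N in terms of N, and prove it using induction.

a_N = 3^N + 6^N

Computing the first terms: a_1 = 9, a_2 = 45, a_3 = 243. This suggests a_N = 3^N + 6^N.
Base step (N = 1): the formula gives 9 = 9 = a_1.
Suppose the result is true for N = k, so a_k = 3^k + 6^k.
Then a_{k+1} = 6·a_k - 3·3^k = 6·(3^k + 6^k) - 3·3^k = 3^(k + 1) + 6^(k + 1),
which is the claimed formula at N = k+1.
By induction, the statement is established for all N ≥ 1.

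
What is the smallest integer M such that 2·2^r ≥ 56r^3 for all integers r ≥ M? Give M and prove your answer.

M = 18

At r = 17: 262144 < 275128, so the inequality fails and M ≥ 18. We prove 2·2^r ≥ 56r^3 for all r ≥ 18.
When r = 18: 2·2^r = 524288 and 56r^3 = 326592, so 524288 ≥ 326592.
Inductive step: suppose the statement holds for some j ≥ 18, so 2·2^j ≥ 56j^3.
Then 2·2^(j + 1) = 2·(2·2^j) ≥ 2·(56j^3).
Also, for j ≥ 18 we have 2·(56j^3) ≥ 56(j+1)^3, since 2 ≥ (1 + 1/j)^3 for all j ≥ 18.
Combining, 2·2^(j + 1) ≥ 56(j+1)^3.
By the principle of mathematical induction, the result holds for all r ≥ 18.
Hence the smallest such M is 18.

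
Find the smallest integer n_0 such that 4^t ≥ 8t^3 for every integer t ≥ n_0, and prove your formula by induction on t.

At t = 4: 256 < 512, so the inequality fails and n_0 ≥ 5. We prove 4^t ≥ 8t^3 for all t ≥ 5.
When t = 5: 4^t = 1024 and 8t^3 = 1000, so 1024 ≥ 1000.
Inductive step: assume the claim holds for t = m, so 4^m ≥ 8m^3.
Then 4^(m + 1) = 4·(4^m) ≥ 4·(8m^3).
Also, for m ≥ 5 we have 4·(8m^3) ≥ 8(m+1)^3, since 4 ≥ (1 + 1/m)^3 for all m ≥ 5.
Combining, 4^(m + 1) ≥ 8(m+1)^3.
By induction, the statement is established for all t ≥ 5.
Hence the smallest such n_0 is 5.

n_0 = 5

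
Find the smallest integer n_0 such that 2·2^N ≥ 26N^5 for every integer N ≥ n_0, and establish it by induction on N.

At N = 27: 268435456 < 373071582, so the inequality fails and n_0 ≥ 28. We prove 2·2^N ≥ 26N^5 for all N ≥ 28.
Base step (N = 28): 2·2^N = 536870912 and 26N^5 = 447469568, so 536870912 ≥ 447469568.
Inductive step: suppose the statement holds for some p ≥ 28, so 2·2^p ≥ 26p^5.
Then 2·2^(p + 1) = 2·(2·2^p) ≥ 2·(26p^5).
Also, for p ≥ 28 we have 2·(26p^5) ≥ 26(p+1)^5, since 2 ≥ (1 + 1/p)^5 for all p ≥ 28.
Combining, 2·2^(p + 1) ≥ 26(p+1)^5.
By the principle of mathematical induction, the result holds for all N ≥ 28.
Hence the smallest such n_0 is 28.

n_0 = 28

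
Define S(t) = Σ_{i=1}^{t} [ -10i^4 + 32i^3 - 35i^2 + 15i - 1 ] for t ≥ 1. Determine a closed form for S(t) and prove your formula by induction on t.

We claim S(t) = -t(2t^4 - 3t^3 - t^2 + 2t - 1) for all t ≥ 1.
Base step (t = 1): S(1) = 1, and the closed form gives 1. They agree.
Inductive step: suppose the statement holds for some i ≥ 1, so S(i) = i(-2i^4 + 3i^3 + i^2 - 2i + 1).
Then S(i+1) = S(i) + (-10i^4 - 8i^3 + i^2 + i + 1) = (i(-2i^4 + 3i^3 + i^2 - 2i + 1)) + (-10i^4 - 8i^3 + i^2 + i + 1).
Simplifying, S(i+1) = -(i + 1)(2i^4 + 5i^3 + 2i^2 - i - 1) = -(i+1)(2(i+1)^4 - 3(i+1)^3 - (i+1)^2 + 2(i+1) - 1),
which is the closed form with t = i+1.
This completes the induction.

S(t) = -t(2t^4 - 3t^3 - t^2 + 2t - 1)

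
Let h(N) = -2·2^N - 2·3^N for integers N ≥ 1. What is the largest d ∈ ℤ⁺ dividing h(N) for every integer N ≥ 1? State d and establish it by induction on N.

Computing the first values: h(1) = -10 and h(2) = -26; gcd(-10, -26) = 2, so d ≤ 2.
We prove 2 | -2·2^N - 2·3^N for all N ≥ 1 by induction on N.
When N = 1: h(1) = -10 = 2·(-5), so 2 | h(1).
Suppose the result is true for N = m, i.e. 2 | h(m). Then
h(m+1) − 3·h(m) = (-2·2^(m+1) - 2·3^(m+1)) − 3·(-2·2^m - 2·3^m) = (-2)·2^m·(2 − 3) = (2)·2^m. Since 2 | h(m) by the inductive hypothesis, 2 | 3·h(m); and 2 | 2 since 2 = 2·1. Therefore 2 | h(m+1).
Hence, by induction on N, the claim holds for every N ≥ 1.
Therefore the largest such d is 2.

d = 2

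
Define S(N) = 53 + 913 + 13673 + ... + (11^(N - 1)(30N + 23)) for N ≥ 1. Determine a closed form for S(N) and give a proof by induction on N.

S(N) = 11^N(3N + 2) - 2

We claim S(N) = 11^N(3N + 2) - 2 for all N ≥ 1.
Base step (N = 1): S(1) = 53, and the closed form gives 53. They agree.
Inductive step: suppose the statement holds for some j ≥ 1, so S(j) = 11^j(3j + 2) - 2.
Then S(j+1) = S(j) + (11^j(30j + 53)) = (11^j(3j + 2) - 2) + (11^j(30j + 53)).
Simplifying, S(j+1) = 33·11^j·j + 55·11^j - 2 = 11^(j+1)(3(j+1) + 2) - 2,
which is the closed form with N = j+1.
This completes the induction.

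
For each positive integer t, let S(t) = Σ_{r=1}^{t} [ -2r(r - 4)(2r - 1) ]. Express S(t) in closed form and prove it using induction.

We claim S(t) = -t(t + 1)(t^2 - 5t + 1) for all t ≥ 1.
When t = 1: S(1) = 6, and the closed form gives 6. They agree.
For the inductive step, assume it holds for an arbitrary r ≥ 1, so S(r) = r(-r^3 + 4r^2 + 4r - 1).
Then S(r+1) = S(r) + (-2(r - 3)(r + 1)(2r + 1)) = (r(-r^3 + 4r^2 + 4r - 1)) + (-2(r - 3)(r + 1)(2r + 1)).
Simplifying, S(r+1) = -(r + 1)(r + 2)(r^2 - 3r - 3) = -(r+1)((r+1) + 1)((r+1)^2 - 5(r+1) + 1),
which is the closed form with t = r+1.
This completes the induction.

S(t) = -t(t + 1)(t^2 - 5t + 1)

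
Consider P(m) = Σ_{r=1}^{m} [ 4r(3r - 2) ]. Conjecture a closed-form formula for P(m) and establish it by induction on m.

We claim P(m) = 2m(m + 1)(2m - 1) for all m ≥ 1.
For the base case m = 1: P(1) = 4, and the closed form gives 4. They agree.
Inductive step: assume the claim holds for m = r, so P(r) = 2r(2r^2 + r - 1).
Then P(r+1) = P(r) + (4(r + 1)(3r + 1)) = (2r(2r^2 + r - 1)) + (4(r + 1)(3r + 1)).
Simplifying, P(r+1) = 2(r + 1)(r + 2)(2r + 1) = 2(r+1)((r+1) + 1)(2(r+1) - 1),
which is the closed form with m = r+1.
This completes the induction.

P(m) = 2m(m + 1)(2m - 1)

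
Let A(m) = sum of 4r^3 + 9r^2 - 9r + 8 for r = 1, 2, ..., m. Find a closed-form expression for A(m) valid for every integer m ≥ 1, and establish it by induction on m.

A(m) = m(m + 5)(m^2 + 1)

We claim A(m) = m(m + 5)(m^2 + 1) for all m ≥ 1.
Base case (m = 1): A(1) = 12, and the closed form gives 12. They agree.
Suppose the result is true for m = r, so A(r) = r(r^3 + 5r^2 + r + 5).
Then A(r+1) = A(r) + (4r^3 + 21r^2 + 21r + 12) = (r(r^3 + 5r^2 + r + 5)) + (4r^3 + 21r^2 + 21r + 12).
Simplifying, A(r+1) = (r + 1)(r + 6)(r^2 + 2r + 2) = (r+1)((r+1) + 5)((r+1)^2 + 1),
which is the closed form with m = r+1.
Hence, by induction on m, the claim holds for every m ≥ 1.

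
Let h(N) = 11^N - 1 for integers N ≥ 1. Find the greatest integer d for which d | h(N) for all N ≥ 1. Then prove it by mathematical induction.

d = 10

Computing the first values: h(1) = 10 and h(2) = 120; gcd(10, 120) = 10, so d ≤ 10.
We prove 10 | 11^N - 1 for all N ≥ 1 by induction on N.
Base step (N = 1): h(1) = 10 = 10·(1), so 10 | h(1).
Inductive step: assume the claim holds for N = j, i.e. 10 | h(j). Then
11^{j+1} − 1^{j+1} = 11·11^j − 1·1^j = 11·(11^j − 1^j) + (10)·1^j. The first term is divisible by 10 by the inductive hypothesis, and the second term (10)·1^j is divisible by 10 since 10 | 10. Hence 10 | h(j+1).
Hence, by induction on N, the claim holds for every N ≥ 1.
Therefore the largest such d is 10.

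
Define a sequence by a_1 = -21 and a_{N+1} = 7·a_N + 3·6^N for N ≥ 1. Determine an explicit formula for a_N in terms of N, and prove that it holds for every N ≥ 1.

Computing the first terms: a_1 = -21, a_2 = -129, a_3 = -795. This suggests a_N = -3·6^N - 3·7^(N - 1).
Base case (N = 1): the formula gives -21 = -21 = a_1.
For the inductive step, assume it holds for an arbitrary r ≥ 1, so a_r = -3·6^r - 3·7^(r - 1).
Then a_{r+1} = 7·a_r + 3·6^r = 7·(-3·6^r - 3·7^(r - 1)) + 3·6^r = -3·6^(r + 1) - 3·7^r = -3·6^(r+1) - 3·7^((r+1) - 1),
which is the claimed formula at N = r+1.
This completes the induction.

a_N = -3·6^N - 3·7^(N - 1)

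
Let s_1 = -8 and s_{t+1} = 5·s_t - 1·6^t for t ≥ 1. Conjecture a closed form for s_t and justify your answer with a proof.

Computing the first terms: s_1 = -8, s_2 = -46, s_3 = -266. This suggests s_t = -2·5^(t - 1) - 6^t.
Base case (t = 1): the formula gives -8 = -8 = s_1.
Suppose the result is true for t = k, so s_k = -2·5^(k - 1) - 6^k.
Then s_{k+1} = 5·s_k - 1·6^k = 5·(-2·5^(k - 1) - 6^k) - 1·6^k = -2·5^k - 6^(k + 1) = -2·5^((k+1) - 1) - 6^(k+1),
which is the claimed formula at t = k+1.
This completes the induction.

s_t = -2·5^(t - 1) - 6^t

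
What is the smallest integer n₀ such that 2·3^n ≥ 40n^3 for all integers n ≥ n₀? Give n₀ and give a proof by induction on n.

n₀ = 9

At n = 8: 13122 < 20480, so the inequality fails and n₀ ≥ 9. We prove 2·3^n ≥ 40n^3 for all n ≥ 9.
For the base case n = 9: 2·3^n = 39366 and 40n^3 = 29160, so 39366 ≥ 29160.
Inductive step: suppose the statement holds for some p ≥ 9, so 2·3^p ≥ 40p^3.
Then 2·3^(p + 1) = 3·(2·3^p) ≥ 3·(40p^3).
Also, for p ≥ 9 we have 3·(40p^3) ≥ 40(p+1)^3, since 3 ≥ (1 + 1/p)^3 for all p ≥ 9.
Combining, 2·3^(p + 1) ≥ 40(p+1)^3.
By induction, the statement is established for all n ≥ 9.
Hence the smallest such n₀ is 9.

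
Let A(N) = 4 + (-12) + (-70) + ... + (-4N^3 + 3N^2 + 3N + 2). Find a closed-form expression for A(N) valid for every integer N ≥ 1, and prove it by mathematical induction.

We claim A(N) = -N(N^3 + N^2 - 2N - 4) for all N ≥ 1.
For the base case N = 1: A(1) = 4, and the closed form gives 4. They agree.
For the inductive step, assume it holds for an arbitrary j ≥ 1, so A(j) = j(-j^3 - j^2 + 2j + 4).
Then A(j+1) = A(j) + (-4j^3 - 9j^2 - 3j + 4) = (j(-j^3 - j^2 + 2j + 4)) + (-4j^3 - 9j^2 - 3j + 4).
Simplifying, A(j+1) = -(j + 1)(j^3 + 4j^2 + 3j - 4) = -(j+1)((j+1)^3 + (j+1)^2 - 2(j+1) - 4),
which is the closed form with N = j+1.
This completes the induction.

A(N) = -N(N^3 + N^2 - 2N - 4)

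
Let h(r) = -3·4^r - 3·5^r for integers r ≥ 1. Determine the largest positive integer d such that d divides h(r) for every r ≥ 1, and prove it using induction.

Computing the first values: h(1) = -27 and h(2) = -123; gcd(-27, -123) = 3, so d ≤ 3.
We prove 3 | -3·4^r - 3·5^r for all r ≥ 1 by induction on r.
When r = 1: h(1) = -27 = 3·(-9), so 3 | h(1).
For the inductive step, assume it holds for an arbitrary p ≥ 1, i.e. 3 | h(p). Then
h(p+1) − 5·h(p) = (-3·4^(p+1) - 3·5^(p+1)) − 5·(-3·4^p - 3·5^p) = (-3)·4^p·(4 − 5) = (3)·4^p. Since 3 | h(p) by the inductive hypothesis, 3 | 5·h(p); and 3 | 3 since 3 = 3·1. Therefore 3 | h(p+1).
By induction, the statement is established for all r ≥ 1.
Therefore the largest such d is 3.

d = 3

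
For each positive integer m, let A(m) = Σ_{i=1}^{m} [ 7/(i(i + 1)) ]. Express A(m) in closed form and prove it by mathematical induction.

We claim A(m) = 7m/(m + 1) for all m ≥ 1.
When m = 1: A(1) = 7/2, and the closed form gives 7/2. They agree.
Inductive step: assume the claim holds for m = i, so A(i) = 7i/(i + 1).
Then A(i+1) = A(i) + (7/((i + 1)(i + 2))) = (7i/(i + 1)) + (7/((i + 1)(i + 2))).
Simplifying, A(i+1) = 7(i + 1)/(i + 2) = 7(i+1)/((i+1) + 1),
which is the closed form with m = i+1.
Hence, by induction on m, the claim holds for every m ≥ 1.

A(m) = 7m/(m + 1)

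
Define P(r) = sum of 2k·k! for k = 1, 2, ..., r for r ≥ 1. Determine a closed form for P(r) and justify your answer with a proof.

P(r) = 2(r + 1)! - 2

We claim P(r) = 2(r + 1)! - 2 for all r ≥ 1.
Base case (r = 1): P(1) = 2, and the closed form gives 2. They agree.
Inductive step: assume the claim holds for r = k, so P(k) = 2(k + 1)! - 2.
Then P(k+1) = P(k) + (2(k + 1)(k + 1)!) = (2(k + 1)! - 2) + (2(k + 1)(k + 1)!).
Simplifying, P(k+1) = 2((k+1) + 1)! - 2,
which is the closed form with r = k+1.
By the principle of mathematical induction, the result holds for all r ≥ 1.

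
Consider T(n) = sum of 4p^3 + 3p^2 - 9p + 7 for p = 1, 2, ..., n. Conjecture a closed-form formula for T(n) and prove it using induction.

We claim T(n) = n(n^3 + 3n^2 - 2n + 3) for all n ≥ 1.
Base case (n = 1): T(1) = 5, and the closed form gives 5. They agree.
For the inductive step, assume it holds for an arbitrary p ≥ 1, so T(p) = p(p^3 + 3p^2 - 2p + 3).
Then T(p+1) = T(p) + (4p^3 + 15p^2 + 9p + 5) = (p(p^3 + 3p^2 - 2p + 3)) + (4p^3 + 15p^2 + 9p + 5).
Simplifying, T(p+1) = (p + 1)(p^3 + 6p^2 + 7p + 5) = (p+1)((p+1)^3 + 3(p+1)^2 - 2(p+1) + 3),
which is the closed form with n = p+1.
By the principle of mathematical induction, the result holds for all n ≥ 1.

T(n) = n(n^3 + 3n^2 - 2n + 3)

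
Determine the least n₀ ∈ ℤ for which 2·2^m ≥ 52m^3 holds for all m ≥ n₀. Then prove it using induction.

At m = 16: 131072 < 212992, so the inequality fails and n₀ ≥ 17. We prove 2·2^m ≥ 52m^3 for all m ≥ 17.
Base step (m = 17): 2·2^m = 262144 and 52m^3 = 255476, so 262144 ≥ 255476.
Inductive step: assume the claim holds for m = p, so 2·2^p ≥ 52p^3.
Then 2·2^(p + 1) = 2·(2·2^p) ≥ 2·(52p^3).
Also, for p ≥ 17 we have 2·(52p^3) ≥ 52(p+1)^3, since 2 ≥ (1 + 1/p)^3 for all p ≥ 17.
Combining, 2·2^(p + 1) ≥ 52(p+1)^3.
This completes the induction.
Hence the smallest such n₀ is 17.

n₀ = 17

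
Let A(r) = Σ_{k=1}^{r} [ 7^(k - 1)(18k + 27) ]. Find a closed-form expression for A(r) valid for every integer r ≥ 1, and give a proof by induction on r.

A(r) = 7^r(3r + 4) - 4

We claim A(r) = 7^r(3r + 4) - 4 for all r ≥ 1.
When r = 1: A(1) = 45, and the closed form gives 45. They agree.
Suppose the result is true for r = k, so A(k) = 7^k(3k + 4) - 4.
Then A(k+1) = A(k) + (7^k(18k + 45)) = (7^k(3k + 4) - 4) + (7^k(18k + 45)).
Simplifying, A(k+1) = 21·7^k·k + 49·7^k - 4 = 7^(k+1)(3(k+1) + 4) - 4,
which is the closed form with r = k+1.
By induction, the statement is established for all r ≥ 1.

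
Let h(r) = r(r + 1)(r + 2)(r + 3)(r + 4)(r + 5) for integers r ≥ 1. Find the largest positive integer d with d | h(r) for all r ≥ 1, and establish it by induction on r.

Computing the first values: h(1) = 720 and h(2) = 5040; gcd(720, 5040) = 720, so d ≤ 720.
We prove 720 | r(r + 1)(r + 2)(r + 3)(r + 4)(r + 5) for all r ≥ 1 by induction on r.
Base step (r = 1): h(1) = 720 = 720·(1), so 720 | h(1).
Suppose the result is true for r = i, i.e. 720 | h(i). Then
h(i+1) − h(i) = (i+1)·(i+2)·(i+3)·(i+4)·(i+5)·(i+6) − i·(i+1)·(i+2)·(i+3)·(i+4)·(i+5) = (i+1)·(i+2)·(i+3)·(i+4)·(i+5)·[(i+6) − i] = 6·(i+1)·(i+2)·(i+3)·(i+4)·(i+5). The product of 5 consecutive integers is divisible by (5)! = 120, so h(i+1) − h(i) is divisible by 6·120 = 720. By the inductive hypothesis 720 | h(i), hence 720 | h(i+1).
This completes the induction.
Therefore the largest such d is 720.

d = 720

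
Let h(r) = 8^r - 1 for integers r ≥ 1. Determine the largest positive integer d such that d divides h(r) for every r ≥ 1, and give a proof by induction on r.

d = 7

Computing the first values: h(1) = 7 and h(2) = 63; gcd(7, 63) = 7, so d ≤ 7.
We prove 7 | 8^r - 1 for all r ≥ 1 by induction on r.
For the base case r = 1: h(1) = 7 = 7·(1), so 7 | h(1).
Inductive step: assume the claim holds for r = p, i.e. 7 | h(p). Then
8^{p+1} − 1^{p+1} = 8·8^p − 1·1^p = 8·(8^p − 1^p) + (7)·1^p. The first term is divisible by 7 by the inductive hypothesis, and the second term (7)·1^p is divisible by 7 since 7 | 7. Hence 7 | h(p+1).
By induction, the statement is established for all r ≥ 1.
Therefore the largest such d is 7.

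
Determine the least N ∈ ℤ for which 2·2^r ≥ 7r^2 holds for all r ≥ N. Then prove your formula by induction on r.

At r = 7: 256 < 343, so the inequality fails and N ≥ 8. We prove 2·2^r ≥ 7r^2 for all r ≥ 8.
Base step (r = 8): 2·2^r = 512 and 7r^2 = 448, so 512 ≥ 448.
Suppose the result is true for r = j, so 2·2^j ≥ 7j^2.
Then 2·2^(j + 1) = 2·(2·2^j) ≥ 2·(7j^2).
Also, for j ≥ 8 we have 2·(7j^2) ≥ 7(j+1)^2, since 2 ≥ (1 + 1/j)^2 for all j ≥ 8.
Combining, 2·2^(j + 1) ≥ 7(j+1)^2.
By induction, the statement is established for all r ≥ 8.
Hence the smallest such N is 8.

N = 8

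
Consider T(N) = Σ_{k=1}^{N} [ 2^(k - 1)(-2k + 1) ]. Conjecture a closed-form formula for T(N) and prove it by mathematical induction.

We claim T(N) = 2^N(-2N + 3) - 3 for all N ≥ 1.
When N = 1: T(1) = -1, and the closed form gives -1. They agree.
Suppose the result is true for N = k, so T(k) = 2^k(-2k + 3) - 3.
Then T(k+1) = T(k) + (2^k(-2k - 1)) = (2^k(-2k + 3) - 3) + (2^k(-2k - 1)).
Simplifying, T(k+1) = 2^(k + 1) - 2^(k + 2)k - 3 = 2^(k+1)(-2(k+1) + 3) - 3,
which is the closed form with N = k+1.
Hence, by induction on N, the claim holds for every N ≥ 1.

T(N) = 2^N(-2N + 3) - 3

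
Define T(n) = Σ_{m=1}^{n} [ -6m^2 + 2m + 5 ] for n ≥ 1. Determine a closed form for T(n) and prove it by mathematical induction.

T(n) = -n(2n^2 + 2n - 5)

We claim T(n) = -n(2n^2 + 2n - 5) for all n ≥ 1.
Base step (n = 1): T(1) = 1, and the closed form gives 1. They agree.
Inductive step: assume the claim holds for n = m, so T(m) = m(-2m^2 - 2m + 5).
Then T(m+1) = T(m) + (-6m^2 - 10m + 1) = (m(-2m^2 - 2m + 5)) + (-6m^2 - 10m + 1).
Simplifying, T(m+1) = -(m + 1)(2m^2 + 6m - 1) = -(m+1)(2(m+1)^2 + 2(m+1) - 5),
which is the closed form with n = m+1.
By induction, the statement is established for all n ≥ 1.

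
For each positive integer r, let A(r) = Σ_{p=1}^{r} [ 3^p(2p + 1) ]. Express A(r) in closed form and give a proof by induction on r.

We claim A(r) = 3^(r + 1)r for all r ≥ 1.
Base case (r = 1): A(1) = 9, and the closed form gives 9. They agree.
Inductive step: suppose the statement holds for some p ≥ 1, so A(p) = 3^(p + 1)p.
Then A(p+1) = A(p) + (3^(p + 1)(2p + 3)) = (3^(p + 1)p) + (3^(p + 1)(2p + 3)).
Simplifying, A(p+1) = 3^(p + 2)(p + 1) = 3^((p+1) + 1)(p+1),
which is the closed form with r = p+1.
Hence, by induction on r, the claim holds for every r ≥ 1.

A(r) = 3^(r + 1)r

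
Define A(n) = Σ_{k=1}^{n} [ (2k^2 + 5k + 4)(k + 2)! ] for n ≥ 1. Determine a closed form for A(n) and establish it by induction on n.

A(n) = (2n + 1)(n + 3)! - 6

We claim A(n) = (2n + 1)(n + 3)! - 6 for all n ≥ 1.
Base case (n = 1): A(1) = 66, and the closed form gives 66. They agree.
Inductive step: assume the claim holds for n = k, so A(k) = (2k + 1)(k + 3)! - 6.
Then A(k+1) = A(k) + ((2k^2 + 9k + 11)(k + 3)!) = ((2k + 1)(k + 3)! - 6) + ((2k^2 + 9k + 11)(k + 3)!).
Simplifying, A(k+1) = (2(k+1) + 1)((k+1) + 3)! - 6,
which is the closed form with n = k+1.
By induction, the statement is established for all n ≥ 1.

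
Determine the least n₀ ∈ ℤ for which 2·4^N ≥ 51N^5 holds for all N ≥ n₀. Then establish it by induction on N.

n₀ = 11

At N = 10: 2097152 < 5100000, so the inequality fails and n₀ ≥ 11. We prove 2·4^N ≥ 51N^5 for all N ≥ 11.
When N = 11: 2·4^N = 8388608 and 51N^5 = 8213601, so 8388608 ≥ 8213601.
Inductive step: suppose the statement holds for some m ≥ 11, so 2·4^m ≥ 51m^5.
Then 2·4^(m + 1) = 4·(2·4^m) ≥ 4·(51m^5).
Also, for m ≥ 11 we have 4·(51m^5) ≥ 51(m+1)^5, since 4 ≥ (1 + 1/m)^5 for all m ≥ 11.
Combining, 2·4^(m + 1) ≥ 51(m+1)^5.
This completes the induction.
Hence the smallest such n₀ is 11.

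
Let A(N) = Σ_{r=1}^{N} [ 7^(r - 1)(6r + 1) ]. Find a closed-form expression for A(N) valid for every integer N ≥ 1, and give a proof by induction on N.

A(N) = 7^N·N

We claim A(N) = 7^N·N for all N ≥ 1.
For the base case N = 1: A(1) = 7, and the closed form gives 7. They agree.
Inductive step: assume the claim holds for N = r, so A(r) = 7^r·r.
Then A(r+1) = A(r) + (7^r(6r + 7)) = (7^r·r) + (7^r(6r + 7)).
Simplifying, A(r+1) = 7^(r + 1)(r + 1) = 7^(r+1)·(r+1),
which is the closed form with N = r+1.
By induction, the statement is established for all N ≥ 1.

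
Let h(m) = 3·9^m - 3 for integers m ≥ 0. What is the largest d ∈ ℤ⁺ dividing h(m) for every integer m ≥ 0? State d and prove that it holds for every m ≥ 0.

Computing the first values: h(0) = 0 and h(1) = 24; gcd(0, 24) = 24, so d ≤ 24.
We prove 24 | 3·9^m - 3 for all m ≥ 0 by induction on m.
Base case (m = 0): h(0) = 0 = 24·(0), so 24 | h(0).
Inductive step: suppose the statement holds for some r ≥ 0, i.e. 24 | h(r). Then
h(r+1) = 3·9^(r+1) - 3 = 9·(3·9^r - 3) + 24 = 9·h(r) + 24. The first term is divisible by 24 by the inductive hypothesis, and 24 is divisible by 24. Hence 24 | h(r+1).
This completes the induction.
Therefore the largest such d is 24.

d = 24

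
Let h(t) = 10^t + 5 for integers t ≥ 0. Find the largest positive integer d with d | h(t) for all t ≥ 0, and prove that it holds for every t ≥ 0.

d = 3

Computing the first values: h(0) = 6 and h(1) = 15; gcd(6, 15) = 3, so d ≤ 3.
We prove 3 | 10^t + 5 for all t ≥ 0 by induction on t.
Base step (t = 0): h(0) = 6 = 3·(2), so 3 | h(0).
For the inductive step, assume it holds for an arbitrary p ≥ 0, i.e. 3 | h(p). Then
h(p+1) = 10^(p+1) + 5 = 10·(10^p + 5) - 45 = 10·h(p) - 45. The first term is divisible by 3 by the inductive hypothesis, and -45 is divisible by 3. Hence 3 | h(p+1).
This completes the induction.
Therefore the largest such d is 3.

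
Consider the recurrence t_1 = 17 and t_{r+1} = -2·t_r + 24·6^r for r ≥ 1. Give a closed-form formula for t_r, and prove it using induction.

t_r = -(-2)^(r - 1) + 3·6^r

Computing the first terms: t_1 = 17, t_2 = 110, t_3 = 644. This suggests t_r = -(-2)^(r - 1) + 3·6^r.
For the base case r = 1: the formula gives 17 = 17 = t_1.
For the inductive step, assume it holds for an arbitrary p ≥ 1, so t_p = -(-2)^(p - 1) + 3·6^p.
Then t_{p+1} = -2·t_p + 24·6^p = -2·(-(-2)^(p - 1) + 3·6^p) + 24·6^p = -(-2)^p + 3·6^(p + 1) = -(-2)^((p+1) - 1) + 3·6^(p+1),
which is the claimed formula at r = p+1.
By induction, the statement is established for all r ≥ 1.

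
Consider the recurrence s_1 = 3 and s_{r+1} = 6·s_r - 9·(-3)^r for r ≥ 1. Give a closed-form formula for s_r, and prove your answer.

Computing the first terms: s_1 = 3, s_2 = 45, s_3 = 189. This suggests s_r = (-3)^r + 6^r.
For the base case r = 1: the formula gives 3 = 3 = s_1.
Suppose the result is true for r = p, so s_p = (-3)^p + 6^p.
Then s_{p+1} = 6·s_p - 9·(-3)^p = 6·((-3)^p + 6^p) - 9·(-3)^p = (-3)^(p + 1) + 6^(p + 1),
which is the claimed formula at r = p+1.
By the principle of mathematical induction, the result holds for all r ≥ 1.

s_r = (-3)^r + 6^r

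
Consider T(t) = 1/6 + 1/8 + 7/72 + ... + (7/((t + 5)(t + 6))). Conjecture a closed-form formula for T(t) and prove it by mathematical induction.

We claim T(t) = 7t/(6(t + 6)) for all t ≥ 1.
For the base case t = 1: T(1) = 1/6, and the closed form gives 1/6. They agree.
Suppose the result is true for t = m, so T(m) = 7m/(6(m + 6)).
Then T(m+1) = T(m) + (7/((m + 6)(m + 7))) = (7m/(6(m + 6))) + (7/((m + 6)(m + 7))).
Simplifying, T(m+1) = 7(m + 1)/(6(m + 7)) = 7(m+1)/(6((m+1) + 6)),
which is the closed form with t = m+1.
This completes the induction.

T(t) = 7t/(6(t + 6))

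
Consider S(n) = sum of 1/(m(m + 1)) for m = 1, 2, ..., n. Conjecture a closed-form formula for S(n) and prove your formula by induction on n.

S(n) = n/(n + 1)

We claim S(n) = n/(n + 1) for all n ≥ 1.
For the base case n = 1: S(1) = 1/2, and the closed form gives 1/2. They agree.
Inductive step: assume the claim holds for n = m, so S(m) = m/(m + 1).
Then S(m+1) = S(m) + (1/((m + 1)(m + 2))) = (m/(m + 1)) + (1/((m + 1)(m + 2))).
Simplifying, S(m+1) = (m + 1)/(m + 2) = (m+1)/((m+1) + 1),
which is the closed form with n = m+1.
By induction, the statement is established for all n ≥ 1.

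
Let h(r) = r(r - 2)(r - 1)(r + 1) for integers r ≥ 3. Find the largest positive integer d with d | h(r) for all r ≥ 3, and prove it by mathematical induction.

d = 24

Computing the first values: h(3) = 24 and h(4) = 120; gcd(24, 120) = 24, so d ≤ 24.
We prove 24 | r(r - 2)(r - 1)(r + 1) for all r ≥ 3 by induction on r.
Base case (r = 3): h(3) = 24 = 24·(1), so 24 | h(3).
Inductive step: assume the claim holds for r = k, i.e. 24 | h(k). Then
h(k+1) − h(k) = (k-1)·k·(k+1)·(k+2) − (k-2)·(k-1)·k·(k+1) = (k-1)·k·(k+1)·[(k+2) − (k-2)] = 4·(k-1)·k·(k+1). The product of 3 consecutive integers is divisible by (3)! = 6, so h(k+1) − h(k) is divisible by 4·6 = 24. By the inductive hypothesis 24 | h(k), hence 24 | h(k+1).
Hence, by induction on r, the claim holds for every r ≥ 3.
Therefore the largest such d is 24.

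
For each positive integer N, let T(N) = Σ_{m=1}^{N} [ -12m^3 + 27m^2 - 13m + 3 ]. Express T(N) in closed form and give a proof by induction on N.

We claim T(N) = -N(3N^3 - 3N^2 - 4N - 1) for all N ≥ 1.
Base case (N = 1): T(1) = 5, and the closed form gives 5. They agree.
Inductive step: suppose the statement holds for some m ≥ 1, so T(m) = m(-3m^3 + 3m^2 + 4m + 1).
Then T(m+1) = T(m) + (-12m^3 - 9m^2 + 5m + 5) = (m(-3m^3 + 3m^2 + 4m + 1)) + (-12m^3 - 9m^2 + 5m + 5).
Simplifying, T(m+1) = -(m + 1)(3m^3 + 6m^2 - m - 5) = -(m+1)(3(m+1)^3 - 3(m+1)^2 - 4(m+1) - 1),
which is the closed form with N = m+1.
By induction, the statement is established for all N ≥ 1.

T(N) = -N(3N^3 - 3N^2 - 4N - 1)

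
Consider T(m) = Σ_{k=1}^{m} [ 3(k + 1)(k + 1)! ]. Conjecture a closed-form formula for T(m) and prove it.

T(m) = 3(m + 2)! - 6

We claim T(m) = 3(m + 2)! - 6 for all m ≥ 1.
Base step (m = 1): T(1) = 12, and the closed form gives 12. They agree.
For the inductive step, assume it holds for an arbitrary k ≥ 1, so T(k) = 3(k + 2)! - 6.
Then T(k+1) = T(k) + (3(k + 2)(k + 2)!) = (3(k + 2)! - 6) + (3(k + 2)(k + 2)!).
Simplifying, T(k+1) = 3((k+1) + 2)! - 6,
which is the closed form with m = k+1.
This completes the induction.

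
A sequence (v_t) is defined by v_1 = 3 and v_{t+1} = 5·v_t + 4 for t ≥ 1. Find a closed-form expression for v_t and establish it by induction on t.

v_t = 4·5^(t - 1) - 1

Computing the first terms: v_1 = 3, v_2 = 19, v_3 = 99. This suggests v_t = 4·5^(t - 1) - 1.
Base step (t = 1): the formula gives 3 = 3 = v_1.
Inductive step: assume the claim holds for t = m, so v_m = 4·5^(m - 1) - 1.
Then v_{m+1} = 5·v_m + 4 = 5·(4·5^(m - 1) - 1) + 4 = 4·5^m - 1 = 4·5^((m+1) - 1) - 1,
which is the claimed formula at t = m+1.
Hence, by induction on t, the claim holds for every t ≥ 1.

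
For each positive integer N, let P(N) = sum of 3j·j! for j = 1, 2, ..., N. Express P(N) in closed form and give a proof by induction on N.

P(N) = 3(N + 1)! - 3

We claim P(N) = 3(N + 1)! - 3 for all N ≥ 1.
When N = 1: P(1) = 3, and the closed form gives 3. They agree.
Inductive step: assume the claim holds for N = j, so P(j) = 3(j + 1)! - 3.
Then P(j+1) = P(j) + (3(j + 1)(j + 1)!) = (3(j + 1)! - 3) + (3(j + 1)(j + 1)!).
Simplifying, P(j+1) = 3((j+1) + 1)! - 3,
which is the closed form with N = j+1.
By induction, the statement is established for all N ≥ 1.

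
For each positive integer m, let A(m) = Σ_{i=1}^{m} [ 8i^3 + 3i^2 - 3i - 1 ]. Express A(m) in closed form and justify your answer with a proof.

We claim A(m) = m(2m^3 + 5m^2 + 2m - 2) for all m ≥ 1.
When m = 1: A(1) = 7, and the closed form gives 7. They agree.
Inductive step: assume the claim holds for m = i, so A(i) = i(2i^3 + 5i^2 + 2i - 2).
Then A(i+1) = A(i) + (8i^3 + 27i^2 + 27i + 7) = (i(2i^3 + 5i^2 + 2i - 2)) + (8i^3 + 27i^2 + 27i + 7).
Simplifying, A(i+1) = (i + 1)(2i^3 + 11i^2 + 18i + 7) = (i+1)(2(i+1)^3 + 5(i+1)^2 + 2(i+1) - 2),
which is the closed form with m = i+1.
By the principle of mathematical induction, the result holds for all m ≥ 1.

A(m) = m(2m^3 + 5m^2 + 2m - 2)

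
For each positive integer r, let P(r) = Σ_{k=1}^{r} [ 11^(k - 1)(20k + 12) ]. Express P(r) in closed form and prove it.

We claim P(r) = 11^r(2r + 1) - 1 for all r ≥ 1.
For the base case r = 1: P(1) = 32, and the closed form gives 32. They agree.
Inductive step: suppose the statement holds for some k ≥ 1, so P(k) = 11^k(2k + 1) - 1.
Then P(k+1) = P(k) + (11^k(20k + 32)) = (11^k(2k + 1) - 1) + (11^k(20k + 32)).
Simplifying, P(k+1) = 22·11^k·k + 33·11^k - 1 = 11^(k+1)(2(k+1) + 1) - 1,
which is the closed form with r = k+1.
This completes the induction.

P(r) = 11^r(2r + 1) - 1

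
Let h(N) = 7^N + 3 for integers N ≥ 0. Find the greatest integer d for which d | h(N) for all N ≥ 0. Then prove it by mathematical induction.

d = 2

Computing the first values: h(0) = 4 and h(1) = 10; gcd(4, 10) = 2, so d ≤ 2.
We prove 2 | 7^N + 3 for all N ≥ 0 by induction on N.
When N = 0: h(0) = 4 = 2·(2), so 2 | h(0).
Inductive step: suppose the statement holds for some j ≥ 0, i.e. 2 | h(j). Then
h(j+1) = 7^(j+1) + 3 = 7·(7^j + 3) - 18 = 7·h(j) - 18. The first term is divisible by 2 by the inductive hypothesis, and -18 is divisible by 2. Hence 2 | h(j+1).
Hence, by induction on N, the claim holds for every N ≥ 0.
Therefore the largest such d is 2.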